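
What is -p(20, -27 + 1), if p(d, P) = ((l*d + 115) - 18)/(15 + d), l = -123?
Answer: 2363/35 ≈ 67.514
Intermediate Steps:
p(d, P) = (97 - 123*d)/(15 + d) (p(d, P) = ((-123*d + 115) - 18)/(15 + d) = ((115 - 123*d) - 18)/(15 + d) = (97 - 123*d)/(15 + d))
-p(20, -27 + 1) = -(97 - 123*20)/(15 + 20) = -(97 - 2460)/35 = -(-2363)/35 = -1*(-2363/35) = 2363/35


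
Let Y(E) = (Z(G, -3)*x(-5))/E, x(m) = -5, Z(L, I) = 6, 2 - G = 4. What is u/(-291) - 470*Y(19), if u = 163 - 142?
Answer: 1367567/1843 ≈ 742.03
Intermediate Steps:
G = -2 (G = 2 - 1*4 = 2 - 4 = -2)
u = 21
Y(E) = -30/E (Y(E) = (6*(-5))/E = -30/E)
u/(-291) - 470*Y(19) = 21/(-291) - (-14100)/19 = 21*(-1/291) - (-14100)/19 = -7/97 - 470*(-30/19) = -7/97 + 14100/19 = 1367567/1843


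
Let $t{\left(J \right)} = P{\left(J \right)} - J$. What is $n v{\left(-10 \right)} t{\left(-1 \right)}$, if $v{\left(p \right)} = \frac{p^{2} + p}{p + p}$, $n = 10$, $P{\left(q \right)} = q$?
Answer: $0$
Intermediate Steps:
$t{\left(J \right)} = 0$ ($t{\left(J \right)} = J - J = 0$)
$v{\left(p \right)} = \frac{p + p^{2}}{2 p}$
$n v{\left(-10 \right)} t{\left(-1 \right)} = 10 \left(\frac{1}{2} + \frac{1}{2} \left(-10\right)\right) 0 = 10 \left(\frac{1}{2} - 5\right) 0 = 10 \left(- \frac{9}{2}\right) 0 = \left(-45\right) 0 = 0$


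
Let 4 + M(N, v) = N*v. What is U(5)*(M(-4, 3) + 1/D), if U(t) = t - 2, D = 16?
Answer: -765/16 ≈ -47.813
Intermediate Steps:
M(N, v) = -4 + N*v
U(t) = -2 + t
U(5)*(M(-4, 3) + 1/D) = (-2 + 5)*((-4 - 4*3) + 1/16) = 3*((-4 - 12) + 1/16) = 3*(-16 + 1/16) = 3*(-255/16) = -765/16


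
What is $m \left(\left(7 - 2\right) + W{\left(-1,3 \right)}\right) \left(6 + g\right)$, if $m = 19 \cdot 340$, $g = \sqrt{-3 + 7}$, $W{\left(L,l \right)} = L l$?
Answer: $103360$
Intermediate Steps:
$g = 2$ ($g = \sqrt{4} = 2$)
$m = 6460$
$m \left(\left(7 - 2\right) + W{\left(-1,3 \right)}\right) \left(6 + g\right) = 6460 \left(\left(7 - 2\right) - 3\right) \left(6 + 2\right) = 6460 \left(5 - 3\right) 8 = 6460 \cdot 2 \cdot 8 = 6460 \cdot 16 = 103360$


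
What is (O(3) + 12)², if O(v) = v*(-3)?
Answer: 9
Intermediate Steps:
O(v) = -3*v
(O(3) + 12)² = (-3*3 + 12)² = (-9 + 12)² = 3² = 9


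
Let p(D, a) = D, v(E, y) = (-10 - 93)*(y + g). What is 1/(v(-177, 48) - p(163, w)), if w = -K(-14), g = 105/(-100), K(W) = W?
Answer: -20/99977 ≈ -0.00020005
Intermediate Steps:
g = -21/20 (g = 105*(-1/100) = -21/20 ≈ -1.0500)
v(E, y) = 2163/20 - 103*y (v(E, y) = (-10 - 93)*(y - 21/20) = -103*(-21/20 + y) = 2163/20 - 103*y)
w = 14 (w = -1*(-14) = 14)
1/(v(-177, 48) - p(163, w)) = 1/((2163/20 - 103*48) - 1*163) = 1/((2163/20 - 4944) - 163) = 1/(-96717/20 - 163) = 1/(-99977/20) = -20/99977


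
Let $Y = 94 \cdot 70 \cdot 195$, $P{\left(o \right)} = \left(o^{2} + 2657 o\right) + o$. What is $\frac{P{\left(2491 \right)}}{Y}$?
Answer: $\frac{272897}{27300} \approx 9.9962$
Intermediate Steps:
$P{\left(o \right)} = o^{2} + 2658 o$
$Y = 1283100$ ($Y = 6580 \cdot 195 = 1283100$)
$\frac{P{\left(2491 \right)}}{Y} = \frac{2491 \left(2658 + 2491\right)}{1283100} = 2491 \cdot 5149 \cdot \frac{1}{1283100} = 12826159 \cdot \frac{1}{1283100} = \frac{272897}{27300}$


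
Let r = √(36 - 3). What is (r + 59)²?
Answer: (59 + √33)² ≈ 4191.9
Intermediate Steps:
r = √33 ≈ 5.7446
(r + 59)² = (√33 + 59)² = (59 + √33)²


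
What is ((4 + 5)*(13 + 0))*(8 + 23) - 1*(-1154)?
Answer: 4781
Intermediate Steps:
((4 + 5)*(13 + 0))*(8 + 23) - 1*(-1154) = (9*13)*31 + 1154 = 117*31 + 1154 = 3627 + 1154 = 4781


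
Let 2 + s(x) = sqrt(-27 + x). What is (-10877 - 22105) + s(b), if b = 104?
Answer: -32984 + sqrt(77) ≈ -32975.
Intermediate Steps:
s(x) = -2 + sqrt(-27 + x)
(-10877 - 22105) + s(b) = (-10877 - 22105) + (-2 + sqrt(-27 + 104)) = -32982 + (-2 + sqrt(77)) = -32984 + sqrt(77)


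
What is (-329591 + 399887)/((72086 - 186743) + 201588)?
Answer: 23432/28977 ≈ 0.80864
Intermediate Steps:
(-329591 + 399887)/((72086 - 186743) + 201588) = 70296/(-114657 + 201588) = 70296/86931 = 70296*(1/86931) = 23432/28977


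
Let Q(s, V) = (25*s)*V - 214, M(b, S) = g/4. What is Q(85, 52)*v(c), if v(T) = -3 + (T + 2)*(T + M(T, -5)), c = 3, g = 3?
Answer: 3474009/2 ≈ 1.7370e+6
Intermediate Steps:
M(b, S) = ¾ (M(b, S) = 3/4 = 3*(¼) = ¾)
v(T) = -3 + (2 + T)*(¾ + T) (v(T) = -3 + (T + 2)*(T + ¾) = -3 + (2 + T)*(¾ + T))
Q(s, V) = -214 + 25*V*s (Q(s, V) = 25*V*s - 214 = -214 + 25*V*s)
Q(85, 52)*v(c) = (-214 + 25*52*85)*(-3/2 + 3² + (11/4)*3) = (-214 + 110500)*(-3/2 + 9 + 33/4) = 110286*(63/4) = 3474009/2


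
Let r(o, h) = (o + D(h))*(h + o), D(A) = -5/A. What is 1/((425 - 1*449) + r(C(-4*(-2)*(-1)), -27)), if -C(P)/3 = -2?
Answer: -9/1385 ≈ -0.0064982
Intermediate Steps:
C(P) = 6 (C(P) = -3*(-2) = 6)
r(o, h) = (h + o)*(o - 5/h) (r(o, h) = (o - 5/h)*(h + o) = (h + o)*(o - 5/h))
1/((425 - 1*449) + r(C(-4*(-2)*(-1)), -27)) = 1/((425 - 1*449) + (-5 + 6² - 27*6 - 5*6/(-27))) = 1/((425 - 449) + (-5 + 36 - 162 - 5*6*(-1/27))) = 1/(-24 + (-5 + 36 - 162 + 10/9)) = 1/(-24 - 1169/9) = 1/(-1385/9) = -9/1385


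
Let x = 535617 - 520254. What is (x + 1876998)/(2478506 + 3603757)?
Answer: 630787/2027421 ≈ 0.31113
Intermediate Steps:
x = 15363
(x + 1876998)/(2478506 + 3603757) = (15363 + 1876998)/(2478506 + 3603757) = 1892361/6082263 = 1892361*(1/6082263) = 630787/2027421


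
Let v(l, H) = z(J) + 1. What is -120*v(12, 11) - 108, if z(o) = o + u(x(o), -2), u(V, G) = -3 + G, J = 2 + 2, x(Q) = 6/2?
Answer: -108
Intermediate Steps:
x(Q) = 3 (x(Q) = 6*(½) = 3)
J = 4
z(o) = -5 + o (z(o) = o + (-3 - 2) = o - 5 = -5 + o)
v(l, H) = 0 (v(l, H) = (-5 + 4) + 1 = -1 + 1 = 0)
-120*v(12, 11) - 108 = -120*0 - 108 = 0 - 108 = -108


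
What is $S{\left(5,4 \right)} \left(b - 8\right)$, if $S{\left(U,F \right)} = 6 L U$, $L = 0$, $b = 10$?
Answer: $0$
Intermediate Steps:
$S{\left(U,F \right)} = 0$ ($S{\left(U,F \right)} = 6 \cdot 0 U = 0 U = 0$)
$S{\left(5,4 \right)} \left(b - 8\right) = 0 \left(10 - 8\right) = 0 \cdot 2 = 0$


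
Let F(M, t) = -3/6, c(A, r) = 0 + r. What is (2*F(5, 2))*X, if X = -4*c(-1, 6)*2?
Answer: 48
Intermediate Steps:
c(A, r) = r
F(M, t) = -½ (F(M, t) = -3*⅙ = -½)
X = -48 (X = -4*6*2 = -24*2 = -48)
(2*F(5, 2))*X = (2*(-½))*(-48) = -1*(-48) = 48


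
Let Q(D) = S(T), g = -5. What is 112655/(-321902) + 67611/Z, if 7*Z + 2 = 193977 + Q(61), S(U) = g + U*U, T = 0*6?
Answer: 4660611518/2229976105 ≈ 2.0900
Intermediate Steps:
T = 0
S(U) = -5 + U² (S(U) = -5 + U*U = -5 + U²)
Q(D) = -5 (Q(D) = -5 + 0² = -5 + 0 = -5)
Z = 27710 (Z = -2/7 + (193977 - 5)/7 = -2/7 + (⅐)*193972 = -2/7 + 193972/7 = 27710)
112655/(-321902) + 67611/Z = 112655/(-321902) + 67611/27710 = 112655*(-1/321902) + 67611*(1/27710) = -112655/321902 + 67611/27710 = 4660611518/2229976105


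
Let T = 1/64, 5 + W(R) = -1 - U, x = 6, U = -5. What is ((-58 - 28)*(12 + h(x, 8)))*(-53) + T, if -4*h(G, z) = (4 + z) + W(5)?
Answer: 2698337/64 ≈ 42162.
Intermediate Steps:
W(R) = -1 (W(R) = -5 + (-1 - 1*(-5)) = -5 + (-1 + 5) = -5 + 4 = -1)
h(G, z) = -¾ - z/4 (h(G, z) = -((4 + z) - 1)/4 = -(3 + z)/4 = -¾ - z/4)
T = 1/64 ≈ 0.015625
((-58 - 28)*(12 + h(x, 8)))*(-53) + T = ((-58 - 28)*(12 + (-¾ - ¼*8)))*(-53) + 1/64 = -86*(12 + (-¾ - 2))*(-53) + 1/64 = -86*(12 - 11/4)*(-53) + 1/64 = -86*37/4*(-53) + 1/64 = -1591/2*(-53) + 1/64 = 84323/2 + 1/64 = 2698337/64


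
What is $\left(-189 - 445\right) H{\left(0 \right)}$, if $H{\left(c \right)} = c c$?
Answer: $0$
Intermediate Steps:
$H{\left(c \right)} = c^{2}$
$\left(-189 - 445\right) H{\left(0 \right)} = \left(-189 - 445\right) 0^{2} = \left(-634\right) 0 = 0$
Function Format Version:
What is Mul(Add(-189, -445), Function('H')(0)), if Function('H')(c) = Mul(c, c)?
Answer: 0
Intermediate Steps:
Function('H')(c) = Pow(c, 2)
Mul(Add(-189, -445), Function('H')(0)) = Mul(Add(-189, -445), Pow(0, 2)) = Mul(-634, 0) = 0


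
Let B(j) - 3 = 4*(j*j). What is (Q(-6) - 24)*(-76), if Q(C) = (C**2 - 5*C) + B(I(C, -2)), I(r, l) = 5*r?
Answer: -277020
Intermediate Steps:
B(j) = 3 + 4*j**2 (B(j) = 3 + 4*(j*j) = 3 + 4*j**2)
Q(C) = 3 - 5*C + 101*C**2 (Q(C) = (C**2 - 5*C) + (3 + 4*(5*C)**2) = (C**2 - 5*C) + (3 + 4*(25*C**2)) = (C**2 - 5*C) + (3 + 100*C**2) = 3 - 5*C + 101*C**2)
(Q(-6) - 24)*(-76) = ((3 - 5*(-6) + 101*(-6)**2) - 24)*(-76) = ((3 + 30 + 101*36) - 24)*(-76) = ((3 + 30 + 3636) - 24)*(-76) = (3669 - 24)*(-76) = 3645*(-76) = -277020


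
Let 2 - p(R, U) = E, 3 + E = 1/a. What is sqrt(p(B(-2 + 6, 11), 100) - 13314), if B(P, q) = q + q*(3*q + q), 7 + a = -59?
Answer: I*sqrt(57973938)/66 ≈ 115.36*I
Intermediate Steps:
a = -66 (a = -7 - 59 = -66)
E = -199/66 (E = -3 + 1/(-66) = -3 - 1/66 = -199/66 ≈ -3.0152)
B(P, q) = q + 4*q**2 (B(P, q) = q + q*(4*q) = q + 4*q**2)
p(R, U) = 331/66 (p(R, U) = 2 - 1*(-199/66) = 2 + 199/66 = 331/66)
sqrt(p(B(-2 + 6, 11), 100) - 13314) = sqrt(331/66 - 13314) = sqrt(-878393/66) = I*sqrt(57973938)/66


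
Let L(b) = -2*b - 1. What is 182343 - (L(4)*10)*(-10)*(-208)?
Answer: 369543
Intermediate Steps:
L(b) = -1 - 2*b
182343 - (L(4)*10)*(-10)*(-208) = 182343 - ((-1 - 2*4)*10)*(-10)*(-208) = 182343 - ((-1 - 8)*10)*(-10)*(-208) = 182343 - -9*10*(-10)*(-208) = 182343 - (-90*(-10))*(-208) = 182343 - 900*(-208) = 182343 - 1*(-187200) = 182343 + 187200 = 369543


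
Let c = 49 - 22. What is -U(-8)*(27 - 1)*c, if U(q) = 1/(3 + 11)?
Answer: -351/7 ≈ -50.143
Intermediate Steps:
c = 27
U(q) = 1/14
-U(-8)*(27 - 1)*c = -(27 - 1)/14*27 = -(1/14)*26*27 = -13*27/7 = -1*351/7 = -351/7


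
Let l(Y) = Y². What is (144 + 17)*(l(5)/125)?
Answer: 161/5 ≈ 32.200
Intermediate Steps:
(144 + 17)*(l(5)/125) = (144 + 17)*(5²/125) = 161*(25*(1/125)) = 161*(⅕) = 161/5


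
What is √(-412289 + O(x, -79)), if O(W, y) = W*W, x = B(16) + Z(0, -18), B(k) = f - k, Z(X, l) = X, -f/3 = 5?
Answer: 8*I*√6427 ≈ 641.35*I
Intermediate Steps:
f = -15 (f = -3*5 = -15)
B(k) = -15 - k
x = -31 (x = (-15 - 1*16) + 0 = (-15 - 16) + 0 = -31 + 0 = -31)
O(W, y) = W²
√(-412289 + O(x, -79)) = √(-412289 + (-31)²) = √(-412289 + 961) = √(-411328) = 8*I*√6427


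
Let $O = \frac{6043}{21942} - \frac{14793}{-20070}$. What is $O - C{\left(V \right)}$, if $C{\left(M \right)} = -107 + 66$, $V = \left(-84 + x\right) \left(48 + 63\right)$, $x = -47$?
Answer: $\frac{513924571}{12232665} \approx 42.012$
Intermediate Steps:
$O = \frac{12385306}{12232665}$ ($O = 6043 \cdot \frac{1}{21942} - - \frac{4931}{6690} = \frac{6043}{21942} + \frac{4931}{6690} = \frac{12385306}{12232665} \approx 1.0125$)
$V = -14541$ ($V = \left(-84 - 47\right) \left(48 + 63\right) = \left(-131\right) 111 = -14541$)
$C{\left(M \right)} = -41$
$O - C{\left(V \right)} = \frac{12385306}{12232665} - -41 = \frac{12385306}{12232665} + 41 = \frac{513924571}{12232665}$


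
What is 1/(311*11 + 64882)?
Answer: 1/68303 ≈ 1.4641e-5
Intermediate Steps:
1/(311*11 + 64882) = 1/(3421 + 64882) = 1/68303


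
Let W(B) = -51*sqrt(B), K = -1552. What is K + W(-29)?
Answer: -1552 - 51*I*sqrt(29) ≈ -1552.0 - 274.64*I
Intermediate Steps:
K + W(-29) = -1552 - 51*I*sqrt(29)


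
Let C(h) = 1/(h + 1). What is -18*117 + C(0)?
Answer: -2105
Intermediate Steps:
C(h) = 1/(1 + h)
-18*117 + C(0) = -18*117 + 1/(1 + 0) = -2106 + 1/1 = -2106 + 1 = -2105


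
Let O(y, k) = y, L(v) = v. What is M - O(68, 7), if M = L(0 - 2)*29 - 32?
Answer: -158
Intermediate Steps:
M = -90 (M = (0 - 2)*29 - 32 = -2*29 - 32 = -58 - 32 = -90)
M - O(68, 7) = -90 - 1*68 = -90 - 68 = -158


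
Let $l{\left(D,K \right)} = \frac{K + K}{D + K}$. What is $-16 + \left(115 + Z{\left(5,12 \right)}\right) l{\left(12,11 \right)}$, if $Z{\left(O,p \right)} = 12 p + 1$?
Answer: $\frac{5352}{23} \approx 232.7$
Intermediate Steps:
$Z{\left(O,p \right)} = 1 + 12 p$
$l{\left(D,K \right)} = \frac{2 K}{D + K}$
$-16 + \left(115 + Z{\left(5,12 \right)}\right) l{\left(12,11 \right)} = -16 + \left(115 + \left(1 + 12 \cdot 12\right)\right) 2 \cdot 11 \frac{1}{12 + 11} = -16 + \left(115 + \left(1 + 144\right)\right) 2 \cdot 11 \cdot \frac{1}{23} = -16 + \left(115 + 145\right) 2 \cdot 11 \cdot \frac{1}{23} = -16 + 260 \cdot \frac{22}{23} = -16 + \frac{5720}{23} = \frac{5352}{23}$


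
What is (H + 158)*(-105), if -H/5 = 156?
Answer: 65310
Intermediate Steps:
H = -780 (H = -5*156 = -780)
(H + 158)*(-105) = (-780 + 158)*(-105) = -622*(-105) = 65310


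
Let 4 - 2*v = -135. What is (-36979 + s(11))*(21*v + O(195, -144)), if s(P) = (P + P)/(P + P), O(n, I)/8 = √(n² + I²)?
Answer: -53969391 - 887472*√6529 ≈ -1.2568e+8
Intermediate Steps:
v = 139/2 (v = 2 - ½*(-135) = 2 + 135/2 = 139/2 ≈ 69.500)
O(n, I) = 8*√(I² + n²) (O(n, I) = 8*√(n² + I²) = 8*√(I² + n²))
s(P) = 1 (s(P) = (2*P)/((2*P)) = (2*P)*(1/(2*P)) = 1)
(-36979 + s(11))*(21*v + O(195, -144)) = (-36979 + 1)*(21*(139/2) + 8*√((-144)² + 195²)) = -36978*(2919/2 + 8*√(20736 + 38025)) = -36978*(2919/2 + 8*√58761) = -36978*(2919/2 + 8*(3*√6529)) = -36978*(2919/2 + 24*√6529) = -53969391 - 887472*√6529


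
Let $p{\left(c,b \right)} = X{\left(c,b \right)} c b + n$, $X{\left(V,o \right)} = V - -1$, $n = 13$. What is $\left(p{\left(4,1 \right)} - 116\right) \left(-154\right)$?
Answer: $12782$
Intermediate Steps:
$X{\left(V,o \right)} = 1 + V$ ($X{\left(V,o \right)} = V + 1 = 1 + V$)
$p{\left(c,b \right)} = 13 + b c \left(1 + c\right)$ ($p{\left(c,b \right)} = \left(1 + c\right) c b + 13 = c \left(1 + c\right) b + 13 = b c \left(1 + c\right) + 13 = 13 + b c \left(1 + c\right)$)
$\left(p{\left(4,1 \right)} - 116\right) \left(-154\right) = \left(\left(13 + 1 \cdot 4 \left(1 + 4\right)\right) - 116\right) \left(-154\right) = \left(\left(13 + 1 \cdot 4 \cdot 5\right) - 116\right) \left(-154\right) = \left(\left(13 + 20\right) - 116\right) \left(-154\right) = \left(33 - 116\right) \left(-154\right) = \left(-83\right) \left(-154\right) = 12782$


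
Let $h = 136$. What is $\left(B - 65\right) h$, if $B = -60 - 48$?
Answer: $-23528$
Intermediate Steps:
$B = -108$
$\left(B - 65\right) h = \left(-108 - 65\right) 136 = \left(-173\right) 136 = -23528$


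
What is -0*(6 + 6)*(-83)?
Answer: 0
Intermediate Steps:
-0*(6 + 6)*(-83) = -0*12*(-83) = -88*0*(-83) = 0*(-83) = 0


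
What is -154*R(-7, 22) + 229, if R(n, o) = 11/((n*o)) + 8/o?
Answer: 184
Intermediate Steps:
R(n, o) = 8/o + 11/(n*o) (R(n, o) = 11*(1/(n*o)) + 8/o = 11/(n*o) + 8/o = 8/o + 11/(n*o))
-154*R(-7, 22) + 229 = -154*(11 + 8*(-7))/((-7)*22) + 229 = -(-22)*(11 - 56)/22 + 229 = -(-22)*(-45)/22 + 229 = -154*45/154 + 229 = -45 + 229 = 184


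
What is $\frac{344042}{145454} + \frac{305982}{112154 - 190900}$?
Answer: $- \frac{4353593624}{2863480171} \approx -1.5204$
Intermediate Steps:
$\frac{344042}{145454} + \frac{305982}{112154 - 190900} = 344042 \cdot \frac{1}{145454} + \frac{305982}{112154 - 190900} = \frac{172021}{72727} + \frac{305982}{-78746} = \frac{172021}{72727} + 305982 \left(- \frac{1}{78746}\right) = \frac{172021}{72727} - \frac{152991}{39373} = - \frac{4353593624}{2863480171}$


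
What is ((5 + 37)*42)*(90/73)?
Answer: 158760/73 ≈ 2174.8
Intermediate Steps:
((5 + 37)*42)*(90/73) = (42*42)*(90*(1/73)) = 1764*(90/73) = 158760/73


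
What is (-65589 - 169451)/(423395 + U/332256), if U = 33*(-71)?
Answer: -26031150080/46891842259 ≈ -0.55513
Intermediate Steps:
U = -2343
(-65589 - 169451)/(423395 + U/332256) = (-65589 - 169451)/(423395 - 2343/332256) = -235040/(423395 - 2343*1/332256) = -235040/(423395 - 781/110752) = -235040/46891842259/110752 = -235040*110752/46891842259 = -26031150080/46891842259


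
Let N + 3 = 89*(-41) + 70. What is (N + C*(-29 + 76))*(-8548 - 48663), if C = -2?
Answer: 210307636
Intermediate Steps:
N = -3582 (N = -3 + (89*(-41) + 70) = -3 + (-3649 + 70) = -3 - 3579 = -3582)
(N + C*(-29 + 76))*(-8548 - 48663) = (-3582 - 2*(-29 + 76))*(-8548 - 48663) = (-3582 - 2*47)*(-57211) = (-3582 - 94)*(-57211) = -3676*(-57211) = 210307636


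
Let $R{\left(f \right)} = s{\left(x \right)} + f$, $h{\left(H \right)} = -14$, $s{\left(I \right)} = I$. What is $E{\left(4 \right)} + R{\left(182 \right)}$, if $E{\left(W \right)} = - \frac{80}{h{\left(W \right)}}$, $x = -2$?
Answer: $\frac{1300}{7} \approx 185.71$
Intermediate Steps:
$R{\left(f \right)} = -2 + f$
$E{\left(W \right)} = \frac{40}{7}$ ($E{\left(W \right)} = - \frac{80}{-14} = \left(-80\right) \left(- \frac{1}{14}\right) = \frac{40}{7}$)
$E{\left(4 \right)} + R{\left(182 \right)} = \frac{40}{7} + \left(-2 + 182\right) = \frac{40}{7} + 180 = \frac{1300}{7}$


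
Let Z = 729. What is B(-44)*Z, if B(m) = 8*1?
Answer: 5832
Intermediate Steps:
B(m) = 8
B(-44)*Z = 8*729 = 5832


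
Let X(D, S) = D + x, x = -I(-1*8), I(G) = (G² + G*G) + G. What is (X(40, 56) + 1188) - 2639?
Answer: -1531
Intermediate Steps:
I(G) = G + 2*G² (I(G) = (G² + G²) + G = 2*G² + G = G + 2*G²)
x = -120 (x = -(-1*8)*(1 + 2*(-1*8)) = -(-8)*(1 + 2*(-8)) = -(-8)*(1 - 16) = -(-8)*(-15) = -1*120 = -120)
X(D, S) = -120 + D (X(D, S) = D - 120 = -120 + D)
(X(40, 56) + 1188) - 2639 = ((-120 + 40) + 1188) - 2639 = (-80 + 1188) - 2639 = 1108 - 2639 = -1531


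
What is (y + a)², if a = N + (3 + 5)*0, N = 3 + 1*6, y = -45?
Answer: 1296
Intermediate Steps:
N = 9 (N = 3 + 6 = 9)
a = 9 (a = 9 + (3 + 5)*0 = 9 + 8*0 = 9 + 0 = 9)
(y + a)² = (-45 + 9)² = (-36)² = 1296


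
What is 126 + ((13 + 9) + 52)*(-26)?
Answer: -1798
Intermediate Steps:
126 + ((13 + 9) + 52)*(-26) = 126 + (22 + 52)*(-26) = 126 + 74*(-26) = 126 - 1924 = -1798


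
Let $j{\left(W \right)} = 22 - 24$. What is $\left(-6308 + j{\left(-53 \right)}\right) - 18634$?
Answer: $-24944$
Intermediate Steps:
$j{\left(W \right)} = -2$ ($j{\left(W \right)} = 22 - 24 = -2$)
$\left(-6308 + j{\left(-53 \right)}\right) - 18634 = \left(-6308 - 2\right) - 18634 = -6310 - 18634 = -24944$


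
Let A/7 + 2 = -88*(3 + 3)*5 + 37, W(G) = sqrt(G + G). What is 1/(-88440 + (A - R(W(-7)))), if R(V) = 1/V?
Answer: -1493450/159313778751 - I*sqrt(14)/159313778751 ≈ -9.3743e-6 - 2.3486e-11*I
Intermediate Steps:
W(G) = sqrt(2)*sqrt(G) (W(G) = sqrt(2*G) = sqrt(2)*sqrt(G))
A = -18235 (A = -14 + 7*(-88*(3 + 3)*5 + 37) = -14 + 7*(-528*5 + 37) = -14 + 7*(-88*30 + 37) = -14 + 7*(-2640 + 37) = -14 + 7*(-2603) = -14 - 18221 = -18235)
1/(-88440 + (A - R(W(-7)))) = 1/(-88440 + (-18235 - 1/(sqrt(2)*sqrt(-7)))) = 1/(-88440 + (-18235 - 1/(sqrt(2)*(I*sqrt(7))))) = 1/(-88440 + (-18235 - 1/(I*sqrt(14)))) = 1/(-88440 + (-18235 - (-1)*I*sqrt(14)/14)) = 1/(-88440 + (-18235 + I*sqrt(14)/14)) = 1/(-106675 + I*sqrt(14)/14)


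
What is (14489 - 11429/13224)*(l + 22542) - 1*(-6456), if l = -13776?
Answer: 279928836351/2204 ≈ 1.2701e+8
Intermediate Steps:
(14489 - 11429/13224)*(l + 22542) - 1*(-6456) = (14489 - 11429/13224)*(-13776 + 22542) - 1*(-6456) = (14489 - 11429*1/13224)*8766 + 6456 = (14489 - 11429/13224)*8766 + 6456 = (191591107/13224)*8766 + 6456 = 279914607327/2204 + 6456 = 279928836351/2204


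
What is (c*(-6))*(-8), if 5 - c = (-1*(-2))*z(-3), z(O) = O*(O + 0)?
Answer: -624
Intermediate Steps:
z(O) = O² (z(O) = O*O = O²)
c = -13 (c = 5 - (-1*(-2))*(-3)² = 5 - 2*9 = 5 - 1*18 = 5 - 18 = -13)
(c*(-6))*(-8) = -13*(-6)*(-8) = 78*(-8) = -624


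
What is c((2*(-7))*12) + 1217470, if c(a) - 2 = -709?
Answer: 1216763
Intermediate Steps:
c(a) = -707 (c(a) = 2 - 709 = -707)
c((2*(-7))*12) + 1217470 = -707 + 1217470 = 1216763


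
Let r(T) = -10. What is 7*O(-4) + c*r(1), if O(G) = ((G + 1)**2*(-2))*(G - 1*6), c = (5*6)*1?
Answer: 960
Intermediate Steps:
c = 30 (c = 30*1 = 30)
O(G) = -2*(1 + G)**2*(-6 + G) (O(G) = ((1 + G)**2*(-2))*(G - 6) = (-2*(1 + G)**2)*(-6 + G) = -2*(1 + G)**2*(-6 + G))
7*O(-4) + c*r(1) = 7*(2*(1 - 4)**2*(6 - 1*(-4))) + 30*(-10) = 7*(2*(-3)**2*(6 + 4)) - 300 = 7*(2*9*10) - 300 = 7*180 - 300 = 1260 - 300 = 960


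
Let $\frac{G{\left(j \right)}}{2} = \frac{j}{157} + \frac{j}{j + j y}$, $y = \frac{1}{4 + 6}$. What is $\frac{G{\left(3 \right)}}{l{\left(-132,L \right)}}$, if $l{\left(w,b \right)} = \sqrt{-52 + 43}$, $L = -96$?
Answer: $- \frac{3206 i}{5181} \approx - 0.6188 i$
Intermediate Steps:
$y = \frac{1}{10} \approx 0.1$
$l{\left(w,b \right)} = 3 i$ ($l{\left(w,b \right)} = \sqrt{-9} = 3 i$)
$G{\left(j \right)} = \frac{20}{11} + \frac{2 j}{157}$ ($G{\left(j \right)} = 2 \left(\frac{j}{157} + \frac{j}{j + j \frac{1}{10}}\right) = 2 \left(j \frac{1}{157} + \frac{j}{j + \frac{j}{10}}\right) = 2 \left(\frac{j}{157} + \frac{j}{\frac{11}{10} j}\right) = 2 \left(\frac{j}{157} + j \frac{10}{11 j}\right) = 2 \left(\frac{j}{157} + \frac{10}{11}\right) = 2 \left(\frac{10}{11} + \frac{j}{157}\right) = \frac{20}{11} + \frac{2 j}{157}$)
$\frac{G{\left(3 \right)}}{l{\left(-132,L \right)}} = \frac{\frac{20}{11} + \frac{2}{157} \cdot 3}{3 i} = \left(\frac{20}{11} + \frac{6}{157}\right) \left(- \frac{i}{3}\right) = \frac{3206 \left(- \frac{i}{3}\right)}{1727} = - \frac{3206 i}{5181}$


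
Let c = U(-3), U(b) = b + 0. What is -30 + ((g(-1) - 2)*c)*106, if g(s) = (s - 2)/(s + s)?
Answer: 129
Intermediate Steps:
U(b) = b
c = -3
g(s) = (-2 + s)/(2*s) (g(s) = (-2 + s)/((2*s)) = (-2 + s)*(1/(2*s)) = (-2 + s)/(2*s))
-30 + ((g(-1) - 2)*c)*106 = -30 + (((1/2)*(-2 - 1)/(-1) - 2)*(-3))*106 = -30 + (((1/2)*(-1)*(-3) - 2)*(-3))*106 = -30 + ((3/2 - 2)*(-3))*106 = -30 - 1/2*(-3)*106 = -30 + (3/2)*106 = -30 + 159 = 129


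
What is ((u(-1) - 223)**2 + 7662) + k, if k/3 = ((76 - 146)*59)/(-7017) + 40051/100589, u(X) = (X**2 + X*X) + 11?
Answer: 12179139276739/235277671 ≈ 51765.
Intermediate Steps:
u(X) = 11 + 2*X**2 (u(X) = (X**2 + X**2) + 11 = 2*X**2 + 11 = 11 + 2*X**2)
k = 696470437/235277671 (k = 3*(((76 - 146)*59)/(-7017) + 40051/100589) = 3*(-70*59*(-1/7017) + 40051*(1/100589)) = 3*(-4130*(-1/7017) + 40051/100589) = 3*(4130/7017 + 40051/100589) = 3*(696470437/705833013) = 696470437/235277671 ≈ 2.9602)
((u(-1) - 223)**2 + 7662) + k = (((11 + 2*(-1)**2) - 223)**2 + 7662) + 696470437/235277671 = (((11 + 2*1) - 223)**2 + 7662) + 696470437/235277671 = (((11 + 2) - 223)**2 + 7662) + 696470437/235277671 = ((13 - 223)**2 + 7662) + 696470437/235277671 = ((-210)**2 + 7662) + 696470437/235277671 = (44100 + 7662) + 696470437/235277671 = 51762 + 696470437/235277671 = 12179139276739/235277671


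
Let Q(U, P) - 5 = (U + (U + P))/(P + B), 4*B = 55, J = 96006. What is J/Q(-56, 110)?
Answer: 47522970/2467 ≈ 19263.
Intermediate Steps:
B = 55/4 (B = (1/4)*55 = 55/4 ≈ 13.750)
Q(U, P) = 5 + (P + 2*U)/(55/4 + P) (Q(U, P) = 5 + (U + (U + P))/(P + 55/4) = 5 + (U + (P + U))/(55/4 + P) = 5 + (P + 2*U)/(55/4 + P))
J/Q(-56, 110) = 96006/(((275 + 8*(-56) + 24*110)/(55 + 4*110))) = 96006/(((275 - 448 + 2640)/(55 + 440))) = 96006/((2467/495)) = 96006/(((1/495)*2467)) = 96006/(2467/495) = 96006*(495/2467) = 47522970/2467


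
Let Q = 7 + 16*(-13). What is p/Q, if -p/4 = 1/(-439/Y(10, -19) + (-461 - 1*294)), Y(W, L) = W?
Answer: -40/1605789 ≈ -2.4910e-5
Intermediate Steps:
Q = -201 (Q = 7 - 208 = -201)
p = 40/7989 (p = -4/(-439/10 + (-461 - 1*294)) = -4/(-439*1/10 + (-461 - 294)) = -4/(-439/10 - 755) = -4/(-7989/10) = -4*(-10/7989) = 40/7989 ≈ 0.0050069)
p/Q = (40/7989)/(-201) = (40/7989)*(-1/201) = -40/1605789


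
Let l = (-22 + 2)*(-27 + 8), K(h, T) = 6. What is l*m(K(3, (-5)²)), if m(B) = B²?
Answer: 13680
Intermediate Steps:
l = 380 (l = -20*(-19) = 380)
l*m(K(3, (-5)²)) = 380*6² = 380*36 = 13680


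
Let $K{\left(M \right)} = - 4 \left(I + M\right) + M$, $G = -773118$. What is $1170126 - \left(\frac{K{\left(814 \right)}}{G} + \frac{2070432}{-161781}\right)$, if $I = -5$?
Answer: $\frac{24392674923745217}{20845967193} \approx 1.1701 \cdot 10^{6}$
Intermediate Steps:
$K{\left(M \right)} = 20 - 3 M$ ($K{\left(M \right)} = - 4 \left(-5 + M\right) + M = \left(20 - 4 M\right) + M = 20 - 3 M$)
$1170126 - \left(\frac{K{\left(814 \right)}}{G} + \frac{2070432}{-161781}\right) = 1170126 - \left(\frac{20 - 2442}{-773118} + \frac{2070432}{-161781}\right) = 1170126 - \left(\left(20 - 2442\right) \left(- \frac{1}{773118}\right) + 2070432 \left(- \frac{1}{161781}\right)\right) = 1170126 - \left(\left(-2422\right) \left(- \frac{1}{773118}\right) - \frac{690144}{53927}\right) = 1170126 - \left(\frac{1211}{386559} - \frac{690144}{53927}\right) = 1170126 - - \frac{266716068899}{20845967193} = 1170126 + \frac{266716068899}{20845967193} = \frac{24392674923745217}{20845967193}$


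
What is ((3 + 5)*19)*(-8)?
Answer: -1216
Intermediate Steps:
((3 + 5)*19)*(-8) = (8*19)*(-8) = 152*(-8) = -1216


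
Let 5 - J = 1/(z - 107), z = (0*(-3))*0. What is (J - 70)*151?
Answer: -1050054/107 ≈ -9813.6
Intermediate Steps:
z = 0 (z = 0*0 = 0)
J = 536/107 (J = 5 - 1/(0 - 107) = 5 - 1/(-107) = 5 - 1*(-1/107) = 5 + 1/107 = 536/107 ≈ 5.0093)
(J - 70)*151 = (536/107 - 70)*151 = -6954/107*151 = -1050054/107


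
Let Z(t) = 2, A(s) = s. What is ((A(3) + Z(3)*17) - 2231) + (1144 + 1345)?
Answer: 295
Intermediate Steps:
((A(3) + Z(3)*17) - 2231) + (1144 + 1345) = ((3 + 2*17) - 2231) + (1144 + 1345) = ((3 + 34) - 2231) + 2489 = (37 - 2231) + 2489 = -2194 + 2489 = 295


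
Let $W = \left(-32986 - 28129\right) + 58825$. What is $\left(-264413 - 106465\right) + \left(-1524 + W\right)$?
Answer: $-374692$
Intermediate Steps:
$W = -2290$ ($W = -61115 + 58825 = -2290$)
$\left(-264413 - 106465\right) + \left(-1524 + W\right) = \left(-264413 - 106465\right) - 3814 = -370878 - 3814 = -374692$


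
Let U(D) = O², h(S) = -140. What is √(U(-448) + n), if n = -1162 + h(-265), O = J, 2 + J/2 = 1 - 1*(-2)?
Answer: I*√1298 ≈ 36.028*I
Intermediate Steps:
J = 2 (J = -4 + 2*(1 - 1*(-2)) = -4 + 2*(1 + 2) = -4 + 2*3 = -4 + 6 = 2)
O = 2
n = -1302 (n = -1162 - 140 = -1302)
U(D) = 4 (U(D) = 2² = 4)
√(U(-448) + n) = √(4 - 1302) = √(-1298) = I*√1298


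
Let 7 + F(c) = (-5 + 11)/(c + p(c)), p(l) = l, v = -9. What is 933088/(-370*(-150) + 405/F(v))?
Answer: 20527936/1219785 ≈ 16.829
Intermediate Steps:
F(c) = -7 + 3/c (F(c) = -7 + (-5 + 11)/(c + c) = -7 + 6/((2*c)) = -7 + 6*(1/(2*c)) = -7 + 3/c)
933088/(-370*(-150) + 405/F(v)) = 933088/(-370*(-150) + 405/(-7 + 3/(-9))) = 933088/(55500 + 405/(-7 + 3*(-1/9))) = 933088/(55500 + 405/(-7 - 1/3)) = 933088/(55500 + 405/(-22/3)) = 933088/(55500 + 405*(-3/22)) = 933088/(55500 - 1215/22) = 933088/(1219785/22) = 933088*(22/1219785) = 20527936/1219785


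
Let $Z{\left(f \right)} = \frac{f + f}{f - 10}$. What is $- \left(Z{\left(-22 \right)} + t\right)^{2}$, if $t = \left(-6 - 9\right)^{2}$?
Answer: $- \frac{3279721}{64} \approx -51246.0$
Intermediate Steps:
$Z{\left(f \right)} = \frac{2 f}{-10 + f}$
$t = 225$ ($t = \left(-15\right)^{2} = 225$)
$- \left(Z{\left(-22 \right)} + t\right)^{2} = - \left(2 \left(-22\right) \frac{1}{-10 - 22} + 225\right)^{2} = - \left(2 \left(-22\right) \frac{1}{-32} + 225\right)^{2} = - \left(2 \left(-22\right) \left(- \frac{1}{32}\right) + 225\right)^{2} = - \left(\frac{11}{8} + 225\right)^{2} = - \left(\frac{1811}{8}\right)^{2} = \left(-1\right) \frac{3279721}{64} = - \frac{3279721}{64}$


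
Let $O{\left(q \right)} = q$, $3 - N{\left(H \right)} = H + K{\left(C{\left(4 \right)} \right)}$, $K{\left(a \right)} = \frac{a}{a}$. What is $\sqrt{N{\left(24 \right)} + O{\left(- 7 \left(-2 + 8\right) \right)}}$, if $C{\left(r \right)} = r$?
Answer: $8 i \approx 8.0 i$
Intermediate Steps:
$K{\left(a \right)} = 1$
$N{\left(H \right)} = 2 - H$ ($N{\left(H \right)} = 3 - \left(H + 1\right) = 3 - \left(1 + H\right) = 2 - H$)
$\sqrt{N{\left(24 \right)} + O{\left(- 7 \left(-2 + 8\right) \right)}} = \sqrt{\left(2 - 24\right) - 7 \left(-2 + 8\right)} = \sqrt{\left(2 - 24\right) - 42} = \sqrt{-22 - 42} = \sqrt{-64} = 8 i$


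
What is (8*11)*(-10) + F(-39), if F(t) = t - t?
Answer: -880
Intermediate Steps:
F(t) = 0
(8*11)*(-10) + F(-39) = (8*11)*(-10) + 0 = 88*(-10) + 0 = -880 + 0 = -880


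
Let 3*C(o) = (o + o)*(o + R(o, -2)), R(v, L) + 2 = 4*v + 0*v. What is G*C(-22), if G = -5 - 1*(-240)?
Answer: 1158080/3 ≈ 3.8603e+5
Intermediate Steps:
R(v, L) = -2 + 4*v (R(v, L) = -2 + (4*v + 0*v) = -2 + (4*v + 0) = -2 + 4*v)
C(o) = 2*o*(-2 + 5*o)/3 (C(o) = ((o + o)*(o + (-2 + 4*o)))/3 = ((2*o)*(-2 + 5*o))/3 = (2*o*(-2 + 5*o))/3 = 2*o*(-2 + 5*o)/3)
G = 235 (G = -5 + 240 = 235)
G*C(-22) = 235*((⅔)*(-22)*(-2 + 5*(-22))) = 235*((⅔)*(-22)*(-2 - 110)) = 235*((⅔)*(-22)*(-112)) = 235*(4928/3) = 1158080/3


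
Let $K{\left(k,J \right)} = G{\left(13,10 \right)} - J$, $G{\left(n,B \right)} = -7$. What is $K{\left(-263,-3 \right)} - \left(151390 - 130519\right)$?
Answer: $-20875$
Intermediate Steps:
$K{\left(k,J \right)} = -7 - J$
$K{\left(-263,-3 \right)} - \left(151390 - 130519\right) = \left(-7 - -3\right) - \left(151390 - 130519\right) = \left(-7 + 3\right) - \left(151390 - 130519\right) = -4 - 20871 = -20875$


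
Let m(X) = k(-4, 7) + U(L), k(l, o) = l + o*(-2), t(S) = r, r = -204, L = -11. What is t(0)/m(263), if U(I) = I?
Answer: 204/29 ≈ 7.0345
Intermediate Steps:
t(S) = -204
k(l, o) = l - 2*o
m(X) = -29 (m(X) = (-4 - 2*7) - 11 = (-4 - 14) - 11 = -18 - 11 = -29)
t(0)/m(263) = -204/(-29) = -204*(-1/29) = 204/29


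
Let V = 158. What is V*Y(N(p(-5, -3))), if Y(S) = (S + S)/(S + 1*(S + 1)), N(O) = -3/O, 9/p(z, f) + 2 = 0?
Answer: 632/7 ≈ 90.286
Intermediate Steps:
p(z, f) = -9/2 (p(z, f) = 9/(-2 + 0) = 9/(-2) = 9*(-1/2) = -9/2)
Y(S) = 2*S/(1 + 2*S) (Y(S) = (2*S)/(S + 1*(1 + S)) = (2*S)/(S + (1 + S)) = (2*S)/(1 + 2*S) = 2*S/(1 + 2*S))
V*Y(N(p(-5, -3))) = 158*(2*(-3/(-9/2))/(1 + 2*(-3/(-9/2)))) = 158*(2*(-3*(-2/9))/(1 + 2*(-3*(-2/9)))) = 158*(2*(2/3)/(1 + 2*(2/3))) = 158*(2*(2/3)/(1 + 4/3)) = 158*(2*(2/3)/(7/3)) = 158*(2*(2/3)*(3/7)) = 158*(4/7) = 632/7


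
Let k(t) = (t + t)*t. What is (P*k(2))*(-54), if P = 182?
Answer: -78624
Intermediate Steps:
k(t) = 2*t**2 (k(t) = (2*t)*t = 2*t**2)
(P*k(2))*(-54) = (182*(2*2**2))*(-54) = (182*(2*4))*(-54) = (182*8)*(-54) = 1456*(-54) = -78624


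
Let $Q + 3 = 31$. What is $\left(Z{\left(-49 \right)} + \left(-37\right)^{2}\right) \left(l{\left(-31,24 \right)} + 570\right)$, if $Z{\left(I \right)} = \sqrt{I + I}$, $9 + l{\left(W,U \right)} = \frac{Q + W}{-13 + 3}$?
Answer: $\frac{7684197}{10} + \frac{39291 i \sqrt{2}}{10} \approx 7.6842 \cdot 10^{5} + 5556.6 i$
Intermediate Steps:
$Q = 28$ ($Q = -3 + 31 = 28$)
$l{\left(W,U \right)} = - \frac{59}{5} - \frac{W}{10}$ ($l{\left(W,U \right)} = -9 + \frac{28 + W}{-13 + 3} = -9 + \frac{28 + W}{-10} = -9 + \left(28 + W\right) \left(- \frac{1}{10}\right) = -9 - \left(\frac{14}{5} + \frac{W}{10}\right) = - \frac{59}{5} - \frac{W}{10}$)
$Z{\left(I \right)} = \sqrt{2} \sqrt{I}$ ($Z{\left(I \right)} = \sqrt{2 I} = \sqrt{2} \sqrt{I}$)
$\left(Z{\left(-49 \right)} + \left(-37\right)^{2}\right) \left(l{\left(-31,24 \right)} + 570\right) = \left(\sqrt{2} \sqrt{-49} + \left(-37\right)^{2}\right) \left(\left(- \frac{59}{5} - - \frac{31}{10}\right) + 570\right) = \left(\sqrt{2} \cdot 7 i + 1369\right) \left(\left(- \frac{59}{5} + \frac{31}{10}\right) + 570\right) = \left(7 i \sqrt{2} + 1369\right) \left(- \frac{87}{10} + 570\right) = \left(1369 + 7 i \sqrt{2}\right) \frac{5613}{10} = \frac{7684197}{10} + \frac{39291 i \sqrt{2}}{10}$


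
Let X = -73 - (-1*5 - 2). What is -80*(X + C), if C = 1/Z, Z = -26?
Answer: 68680/13 ≈ 5283.1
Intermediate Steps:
X = -66 (X = -73 - (-5 - 2) = -73 - 1*(-7) = -73 + 7 = -66)
C = -1/26 (C = 1/(-26) = -1/26 ≈ -0.038462)
-80*(X + C) = -80*(-66 - 1/26) = -80*(-1717/26) = 68680/13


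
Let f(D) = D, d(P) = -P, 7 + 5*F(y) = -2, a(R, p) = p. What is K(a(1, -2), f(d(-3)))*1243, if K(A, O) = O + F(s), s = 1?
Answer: 7458/5 ≈ 1491.6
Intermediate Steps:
F(y) = -9/5 (F(y) = -7/5 + (1/5)*(-2) = -7/5 - 2/5 = -9/5)
K(A, O) = -9/5 + O (K(A, O) = O - 9/5 = -9/5 + O)
K(a(1, -2), f(d(-3)))*1243 = (-9/5 - 1*(-3))*1243 = (-9/5 + 3)*1243 = (6/5)*1243 = 7458/5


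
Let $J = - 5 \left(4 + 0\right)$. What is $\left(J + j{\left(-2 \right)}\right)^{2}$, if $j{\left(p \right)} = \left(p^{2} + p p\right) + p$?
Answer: $196$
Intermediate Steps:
$j{\left(p \right)} = p + 2 p^{2}$ ($j{\left(p \right)} = \left(p^{2} + p^{2}\right) + p = 2 p^{2} + p = p + 2 p^{2}$)
$J = -20$ ($J = \left(-5\right) 4 = -20$)
$\left(J + j{\left(-2 \right)}\right)^{2} = \left(-20 - 2 \left(1 + 2 \left(-2\right)\right)\right)^{2} = \left(-20 - 2 \left(1 - 4\right)\right)^{2} = \left(-20 - -6\right)^{2} = \left(-20 + 6\right)^{2} = \left(-14\right)^{2} = 196$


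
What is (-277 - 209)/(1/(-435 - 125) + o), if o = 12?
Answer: -272160/6719 ≈ -40.506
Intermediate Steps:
(-277 - 209)/(1/(-435 - 125) + o) = (-277 - 209)/(1/(-435 - 125) + 12) = -486/(1/(-560) + 12) = -486/(-1/560 + 12) = -486/6719/560 = -486*560/6719 = -272160/6719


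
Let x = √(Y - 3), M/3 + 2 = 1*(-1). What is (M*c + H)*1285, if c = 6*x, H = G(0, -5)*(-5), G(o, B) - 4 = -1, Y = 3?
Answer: -19275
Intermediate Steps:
G(o, B) = 3 (G(o, B) = 4 - 1 = 3)
H = -15 (H = 3*(-5) = -15)
M = -9 (M = -6 + 3*(1*(-1)) = -6 + 3*(-1) = -6 - 3 = -9)
x = 0 (x = √(3 - 3) = √0 = 0)
c = 0 (c = 6*0 = 0)
(M*c + H)*1285 = (-9*0 - 15)*1285 = (0 - 15)*1285 = -15*1285 = -19275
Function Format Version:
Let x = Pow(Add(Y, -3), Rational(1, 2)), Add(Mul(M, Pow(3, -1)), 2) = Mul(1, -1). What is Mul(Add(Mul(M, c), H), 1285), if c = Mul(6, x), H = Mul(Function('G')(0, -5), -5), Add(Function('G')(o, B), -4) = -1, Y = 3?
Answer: -19275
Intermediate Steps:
Function('G')(o, B) = 3 (Function('G')(o, B) = Add(4, -1) = 3)
H = -15 (H = Mul(3, -5) = -15)
M = -9 (M = Add(-6, Mul(3, Mul(1, -1))) = Add(-6, Mul(3, -1)) = Add(-6, -3) = -9)
x = 0 (x = Pow(Add(3, -3), Rational(1, 2)) = Pow(0, Rational(1, 2)) = 0)
c = 0 (c = Mul(6, 0) = 0)
Mul(Add(Mul(M, c), H), 1285) = Mul(Add(Mul(-9, 0), -15), 1285) = Mul(Add(0, -15), 1285) = Mul(-15, 1285) = -19275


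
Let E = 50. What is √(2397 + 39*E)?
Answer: 3*√483 ≈ 65.932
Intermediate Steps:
√(2397 + 39*E) = √(2397 + 39*50) = √(2397 + 1950) = √4347 = 3*√483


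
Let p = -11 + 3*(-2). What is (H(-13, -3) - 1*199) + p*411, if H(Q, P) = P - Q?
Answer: -7176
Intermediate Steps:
p = -17 (p = -11 - 6 = -17)
(H(-13, -3) - 1*199) + p*411 = ((-3 - 1*(-13)) - 1*199) - 17*411 = ((-3 + 13) - 199) - 6987 = (10 - 199) - 6987 = -189 - 6987 = -7176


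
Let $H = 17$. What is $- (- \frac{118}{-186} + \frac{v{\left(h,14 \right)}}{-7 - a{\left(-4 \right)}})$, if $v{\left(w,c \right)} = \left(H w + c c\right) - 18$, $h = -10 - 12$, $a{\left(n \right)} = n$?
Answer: $- \frac{2045}{31} \approx -65.968$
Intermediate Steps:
$h = -22$ ($h = -10 - 12 = -22$)
$v{\left(w,c \right)} = -18 + c^{2} + 17 w$ ($v{\left(w,c \right)} = \left(17 w + c c\right) - 18 = \left(17 w + c^{2}\right) - 18 = \left(c^{2} + 17 w\right) - 18 = -18 + c^{2} + 17 w$)
$- (- \frac{118}{-186} + \frac{v{\left(h,14 \right)}}{-7 - a{\left(-4 \right)}}) = - (- \frac{118}{-186} + \frac{-18 + 14^{2} + 17 \left(-22\right)}{-7 - -4}) = - (\left(-118\right) \left(- \frac{1}{186}\right) + \frac{-18 + 196 - 374}{-7 + 4}) = - (\frac{59}{93} - \frac{196}{-3}) = - (\frac{59}{93} - - \frac{196}{3}) = - (\frac{59}{93} + \frac{196}{3}) = \left(-1\right) \frac{2045}{31} = - \frac{2045}{31}$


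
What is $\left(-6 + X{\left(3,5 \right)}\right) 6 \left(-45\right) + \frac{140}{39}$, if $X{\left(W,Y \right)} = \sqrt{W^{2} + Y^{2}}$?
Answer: $\frac{63320}{39} - 270 \sqrt{34} \approx 49.233$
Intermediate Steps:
$\left(-6 + X{\left(3,5 \right)}\right) 6 \left(-45\right) + \frac{140}{39} = \left(-6 + \sqrt{3^{2} + 5^{2}}\right) 6 \left(-45\right) + \frac{140}{39} = \left(-6 + \sqrt{9 + 25}\right) 6 \left(-45\right) + 140 \cdot \frac{1}{39} = \left(-6 + \sqrt{34}\right) 6 \left(-45\right) + \frac{140}{39} = \left(-36 + 6 \sqrt{34}\right) \left(-45\right) + \frac{140}{39} = \left(1620 - 270 \sqrt{34}\right) + \frac{140}{39} = \frac{63320}{39} - 270 \sqrt{34}$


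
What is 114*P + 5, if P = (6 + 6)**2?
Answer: 16421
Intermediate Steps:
P = 144 (P = 12**2 = 144)
114*P + 5 = 114*144 + 5 = 16416 + 5 = 16421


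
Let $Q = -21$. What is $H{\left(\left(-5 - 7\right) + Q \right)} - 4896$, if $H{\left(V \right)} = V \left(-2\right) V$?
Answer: $-7074$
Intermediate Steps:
$H{\left(V \right)} = - 2 V^{2}$ ($H{\left(V \right)} = - 2 V V = - 2 V^{2}$)
$H{\left(\left(-5 - 7\right) + Q \right)} - 4896 = - 2 \left(\left(-5 - 7\right) - 21\right)^{2} - 4896 = - 2 \left(-12 - 21\right)^{2} - 4896 = - 2 \left(-33\right)^{2} - 4896 = \left(-2\right) 1089 - 4896 = -2178 - 4896 = -7074$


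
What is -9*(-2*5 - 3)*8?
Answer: 936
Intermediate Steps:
-9*(-2*5 - 3)*8 = -9*(-10 - 3)*8 = -9*(-13)*8 = 117*8 = 936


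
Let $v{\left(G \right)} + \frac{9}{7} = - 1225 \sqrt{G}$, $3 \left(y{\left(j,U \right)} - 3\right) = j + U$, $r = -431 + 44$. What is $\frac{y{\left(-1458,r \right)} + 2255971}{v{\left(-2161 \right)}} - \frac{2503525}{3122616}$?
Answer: $\frac{- 21467726875 \sqrt{2161} + 49298363225733 i}{3122616 \left(- 9 i + 8575 \sqrt{2161}\right)} \approx -0.80263 + 39.605 i$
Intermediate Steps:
$r = -387$
$y{\left(j,U \right)} = 3 + \frac{U}{3} + \frac{j}{3}$ ($y{\left(j,U \right)} = 3 + \frac{j + U}{3} = 3 + \frac{U + j}{3} = 3 + \left(\frac{U}{3} + \frac{j}{3}\right) = 3 + \frac{U}{3} + \frac{j}{3}$)
$v{\left(G \right)} = - \frac{9}{7} - 1225 \sqrt{G}$
$\frac{y{\left(-1458,r \right)} + 2255971}{v{\left(-2161 \right)}} - \frac{2503525}{3122616} = \frac{\left(3 + \frac{1}{3} \left(-387\right) + \frac{1}{3} \left(-1458\right)\right) + 2255971}{- \frac{9}{7} - 1225 \sqrt{-2161}} - \frac{2503525}{3122616} = \frac{\left(3 - 129 - 486\right) + 2255971}{- \frac{9}{7} - 1225 i \sqrt{2161}} - \frac{2503525}{3122616} = \frac{-612 + 2255971}{- \frac{9}{7} - 1225 i \sqrt{2161}} - \frac{2503525}{3122616} = \frac{2255359}{- \frac{9}{7} - 1225 i \sqrt{2161}} - \frac{2503525}{3122616} = - \frac{2503525}{3122616} + \frac{2255359}{- \frac{9}{7} - 1225 i \sqrt{2161}}$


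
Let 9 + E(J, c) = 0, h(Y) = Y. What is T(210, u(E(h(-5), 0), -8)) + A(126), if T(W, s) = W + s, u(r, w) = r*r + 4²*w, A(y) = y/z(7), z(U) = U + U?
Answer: 172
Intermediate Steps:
z(U) = 2*U
A(y) = y/14 (A(y) = y/((2*7)) = y/14)
E(J, c) = -9 (E(J, c) = -9 + 0 = -9)
u(r, w) = r² + 16*w
T(210, u(E(h(-5), 0), -8)) + A(126) = (210 + ((-9)² + 16*(-8))) + (1/14)*126 = (210 + (81 - 128)) + 9 = (210 - 47) + 9 = 163 + 9 = 172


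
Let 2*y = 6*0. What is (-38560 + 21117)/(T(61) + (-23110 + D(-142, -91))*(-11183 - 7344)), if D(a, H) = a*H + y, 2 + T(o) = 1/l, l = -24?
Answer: -418632/4530073775 ≈ -9.2412e-5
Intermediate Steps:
T(o) = -49/24 (T(o) = -2 + 1/(-24) = -2 - 1/24 = -49/24)
y = 0 (y = (6*0)/2 = (½)*0 = 0)
D(a, H) = H*a (D(a, H) = a*H + 0 = H*a + 0 = H*a)
(-38560 + 21117)/(T(61) + (-23110 + D(-142, -91))*(-11183 - 7344)) = (-38560 + 21117)/(-49/24 + (-23110 - 91*(-142))*(-11183 - 7344)) = -17443/(-49/24 + (-23110 + 12922)*(-18527)) = -17443/(-49/24 - 10188*(-18527)) = -17443/(-49/24 + 188753076) = -17443/4530073775/24 = -17443*24/4530073775 = -418632/4530073775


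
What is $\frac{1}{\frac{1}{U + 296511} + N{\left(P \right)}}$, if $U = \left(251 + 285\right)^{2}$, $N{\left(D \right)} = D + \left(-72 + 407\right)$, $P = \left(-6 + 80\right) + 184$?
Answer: $\frac{583807}{346197552} \approx 0.0016863$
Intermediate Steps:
$P = 258$ ($P = 74 + 184 = 258$)
$N{\left(D \right)} = 335 + D$ ($N{\left(D \right)} = D + 335 = 335 + D$)
$U = 287296$ ($U = 536^{2} = 287296$)
$\frac{1}{\frac{1}{U + 296511} + N{\left(P \right)}} = \frac{1}{\frac{1}{287296 + 296511} + \left(335 + 258\right)} = \frac{1}{\frac{1}{583807} + 593} = \frac{1}{\frac{346197552}{583807}} = \frac{583807}{346197552}$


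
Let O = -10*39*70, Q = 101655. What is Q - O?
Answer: 128955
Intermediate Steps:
O = -27300 (O = -390*70 = -27300)
Q - O = 101655 - 1*(-27300) = 101655 + 27300 = 128955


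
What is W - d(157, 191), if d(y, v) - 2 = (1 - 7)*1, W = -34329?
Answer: -34325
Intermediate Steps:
d(y, v) = -4 (d(y, v) = 2 + (1 - 7)*1 = 2 - 6*1 = 2 - 6 = -4)
W - d(157, 191) = -34329 - 1*(-4) = -34329 + 4 = -34325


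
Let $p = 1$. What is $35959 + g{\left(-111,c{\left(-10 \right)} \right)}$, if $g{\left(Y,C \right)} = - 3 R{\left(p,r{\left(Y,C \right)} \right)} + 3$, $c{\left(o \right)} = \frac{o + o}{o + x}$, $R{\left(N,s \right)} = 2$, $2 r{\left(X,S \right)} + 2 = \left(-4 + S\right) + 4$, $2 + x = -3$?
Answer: $35956$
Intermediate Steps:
$x = -5$ ($x = -2 - 3 = -5$)
$r{\left(X,S \right)} = -1 + \frac{S}{2}$ ($r{\left(X,S \right)} = -1 + \frac{\left(-4 + S\right) + 4}{2} = -1 + \frac{S}{2}$)
$c{\left(o \right)} = \frac{2 o}{-5 + o}$ ($c{\left(o \right)} = \frac{o + o}{o - 5} = \frac{2 o}{-5 + o}$)
$g{\left(Y,C \right)} = -3$ ($g{\left(Y,C \right)} = \left(-3\right) 2 + 3 = -6 + 3 = -3$)
$35959 + g{\left(-111,c{\left(-10 \right)} \right)} = 35959 - 3 = 35956$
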